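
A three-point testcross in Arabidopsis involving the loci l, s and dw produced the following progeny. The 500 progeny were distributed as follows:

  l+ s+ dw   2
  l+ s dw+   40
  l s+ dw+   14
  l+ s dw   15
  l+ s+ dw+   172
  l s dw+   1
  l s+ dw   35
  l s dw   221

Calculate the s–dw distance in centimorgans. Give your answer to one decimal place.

15.6 centimorgans

The two most frequent reciprocal classes, l s dw and l+ s+ dw+, are the parental types, so the F1 was l s dw / l+ s+ dw+.
The two rarest classes, l s dw+ and l+ s+ dw, are the double crossovers. Comparing them with the parentals, only the dw allele has switched, so dw is the middle locus and the order is s – dw – l.
Crossovers in the s–dw interval produce the single-crossover classes l s+ dw and l+ s dw+ (35 + 40 = 75) plus the double crossovers (3).
RF(s–dw) = (75 + 3) / 500 = 78/500 = 0.1560 → 15.6 centimorgans.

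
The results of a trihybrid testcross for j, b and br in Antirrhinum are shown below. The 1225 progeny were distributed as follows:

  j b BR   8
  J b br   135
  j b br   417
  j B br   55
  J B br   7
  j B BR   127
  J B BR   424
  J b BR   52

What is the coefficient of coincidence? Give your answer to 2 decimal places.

0.54

The two most frequent reciprocal classes, j b br and J B BR, are the parental types, so the F1 was j b br / J B BR.
The two rarest classes, j b BR and J B br, are the double crossovers. Comparing them with the parentals, only the br allele has switched, so br is the middle locus and the order is j – br – b.
j–br: (262 + 15)/1225 = 0.2261; br–b: (107 + 15)/1225 = 0.0996.
Expected DCO frequency = 0.2261 × 0.0996 ≈ 0.02252; observed = 15/1225 ≈ 0.01224.
Coefficient of coincidence = 0.01224/0.02252 ≈ 0.54.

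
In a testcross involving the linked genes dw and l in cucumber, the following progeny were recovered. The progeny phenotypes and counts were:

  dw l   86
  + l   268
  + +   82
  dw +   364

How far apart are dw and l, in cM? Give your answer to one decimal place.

The two most frequent classes, + l (268) and dw + (364), are the parental types, so the F1 was + l / dw +.
The recombinant classes are + + and dw l: 82 + 86 = 168.
Recombination frequency = 168/800 = 0.2100 ≈ 21.0%, i.e. 21.0 cM.

21.0 cM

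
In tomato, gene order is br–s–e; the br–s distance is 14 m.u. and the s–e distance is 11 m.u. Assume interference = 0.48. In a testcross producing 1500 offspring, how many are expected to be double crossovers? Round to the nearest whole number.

12

Map distances give recombination frequencies of 0.140 and 0.110 for the two intervals.
With interference 0.48 (so coincidence = 0.52), expected double-crossover frequency = 0.140 × 0.110 × 0.52 = 0.00801.
Expected number = 0.00801 × 1500 = 12.01 ≈ 12.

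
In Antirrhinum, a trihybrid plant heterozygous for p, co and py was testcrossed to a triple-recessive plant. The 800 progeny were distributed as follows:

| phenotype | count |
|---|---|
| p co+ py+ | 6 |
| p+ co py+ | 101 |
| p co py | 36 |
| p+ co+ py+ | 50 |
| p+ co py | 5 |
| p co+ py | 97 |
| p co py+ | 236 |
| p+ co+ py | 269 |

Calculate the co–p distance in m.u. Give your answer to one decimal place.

26.1 m.u.

The two most frequent reciprocal classes, p co py+ and p+ co+ py, are the parental types, so the F1 was p co py+ / p+ co+ py.
The two rarest classes, p co+ py+ and p+ co py, are the double crossovers. Comparing them with the parentals, only the co allele has switched, so co is the middle locus and the order is p – co – py.
Crossovers in the p–co interval produce the single-crossover classes p+ co py+ and p co+ py (101 + 97 = 198) plus the double crossovers (11).
RF(p–co) = (198 + 11) / 800 = 209/800 = 0.2612 → 26.1 m.u.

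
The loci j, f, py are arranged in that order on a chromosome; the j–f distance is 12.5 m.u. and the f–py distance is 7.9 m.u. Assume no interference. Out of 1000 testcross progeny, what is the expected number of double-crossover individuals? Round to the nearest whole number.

Map distances give recombination frequencies of 0.125 and 0.079 for the two intervals.
With no interference, expected double-crossover frequency = 0.125 × 0.079 = 0.00988.
Expected number = 0.00988 × 1000 = 9.88 ≈ 10.

10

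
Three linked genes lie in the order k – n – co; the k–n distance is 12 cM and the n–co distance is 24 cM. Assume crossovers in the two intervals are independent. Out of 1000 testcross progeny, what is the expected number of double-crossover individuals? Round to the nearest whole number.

Map distances give recombination frequencies of 0.120 and 0.240 for the two intervals.
With no interference, expected double-crossover frequency = 0.120 × 0.240 = 0.02880.
Expected number = 0.02880 × 1000 = 28.80 ≈ 29.

29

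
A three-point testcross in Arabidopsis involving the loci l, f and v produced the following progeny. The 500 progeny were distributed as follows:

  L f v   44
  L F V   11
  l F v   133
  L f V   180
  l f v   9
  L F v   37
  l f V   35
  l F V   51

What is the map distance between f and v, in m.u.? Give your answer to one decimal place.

23.0 m.u.

The two most frequent reciprocal classes, L f V and l F v, are the parental types, so the F1 was L f V / l F v.
The two rarest classes, L F V and l f v, are the double crossovers. Comparing them with the parentals, only the f allele has switched, so f is the middle locus and the order is l – f – v.
Crossovers in the f–v interval produce the single-crossover classes L f v and l F V (44 + 51 = 95) plus the double crossovers (20).
RF(f–v) = (95 + 20) / 500 = 115/500 = 0.2300 → 23.0 m.u.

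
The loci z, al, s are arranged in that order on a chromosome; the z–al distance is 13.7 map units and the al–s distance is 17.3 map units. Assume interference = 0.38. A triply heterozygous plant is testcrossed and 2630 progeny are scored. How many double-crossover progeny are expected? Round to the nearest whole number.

39

Map distances give recombination frequencies of 0.137 and 0.173 for the two intervals.
With interference 0.38 (so coincidence = 0.62), expected double-crossover frequency = 0.137 × 0.173 × 0.62 = 0.01469.
Expected number = 0.01469 × 2630 = 38.65 ≈ 39.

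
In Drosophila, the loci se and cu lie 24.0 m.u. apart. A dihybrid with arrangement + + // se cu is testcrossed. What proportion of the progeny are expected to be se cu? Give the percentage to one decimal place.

A map distance of 24.0 m.u. corresponds to a recombination frequency of 0.240.
The F1 is + + / se cu, so se cu is a parental gamete class with expected frequency (1 − r)/2 = 0.760/2 = 0.3800.
That is 0.3800 = 38.0% of the progeny.

38.0%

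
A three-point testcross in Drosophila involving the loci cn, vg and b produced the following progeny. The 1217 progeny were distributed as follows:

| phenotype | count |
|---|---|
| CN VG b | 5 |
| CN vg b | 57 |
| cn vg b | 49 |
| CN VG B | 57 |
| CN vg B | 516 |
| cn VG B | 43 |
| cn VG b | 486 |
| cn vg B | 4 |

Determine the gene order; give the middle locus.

The two most frequent reciprocal classes, cn VG b and CN vg B, are the parental types, so the F1 was cn VG b / CN vg B.
The two rarest classes, CN VG b and cn vg B, are the double crossovers. Comparing them with the parentals, only the cn allele has switched, so cn is the middle locus and the order is b – cn – vg.

cn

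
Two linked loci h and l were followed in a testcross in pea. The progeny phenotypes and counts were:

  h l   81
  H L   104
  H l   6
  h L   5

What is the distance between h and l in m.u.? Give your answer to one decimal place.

The two most frequent classes, H L (104) and h l (81), are the parental types, so the F1 was H L / h l.
The recombinant classes are H l and h L: 6 + 5 = 11.
Recombination frequency = 11/196 = 0.0561 ≈ 5.6%, i.e. 5.6 m.u.

5.6 m.u.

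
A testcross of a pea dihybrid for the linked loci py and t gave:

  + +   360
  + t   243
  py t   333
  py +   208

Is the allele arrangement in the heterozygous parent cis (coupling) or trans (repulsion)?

The two most frequent classes are + + (360) and py t (333); these are the parental (non-recombinant) types.
So the F1 carried + + on one chromosome and py t on the other — the recessive alleles are on the same chromosome (cis / coupling).

cis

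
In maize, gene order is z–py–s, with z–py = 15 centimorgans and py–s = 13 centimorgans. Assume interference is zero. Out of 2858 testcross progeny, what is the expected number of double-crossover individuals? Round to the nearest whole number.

56

Map distances give recombination frequencies of 0.150 and 0.130 for the two intervals.
With no interference, expected double-crossover frequency = 0.150 × 0.130 = 0.01950.
Expected number = 0.01950 × 2858 = 55.73 ≈ 56.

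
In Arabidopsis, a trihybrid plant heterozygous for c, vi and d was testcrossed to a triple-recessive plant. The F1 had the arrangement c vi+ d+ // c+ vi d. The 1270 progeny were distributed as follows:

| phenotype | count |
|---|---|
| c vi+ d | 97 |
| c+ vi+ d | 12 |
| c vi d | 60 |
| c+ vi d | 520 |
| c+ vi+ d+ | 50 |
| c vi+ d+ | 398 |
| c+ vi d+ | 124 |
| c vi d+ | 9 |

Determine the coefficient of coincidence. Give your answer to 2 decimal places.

The two rarest classes, c vi d+ and c+ vi+ d, are the double crossovers. Comparing them with the parentals, only the vi allele has switched, so vi is the middle locus and the order is c – vi – d.
c–vi: (110 + 21)/1270 = 0.1031; vi–d: (221 + 21)/1270 = 0.1906.
Expected DCO frequency = 0.1031 × 0.1906 ≈ 0.01965; observed = 21/1270 ≈ 0.01654.
Coefficient of coincidence = 0.01654/0.01965 ≈ 0.84.

0.84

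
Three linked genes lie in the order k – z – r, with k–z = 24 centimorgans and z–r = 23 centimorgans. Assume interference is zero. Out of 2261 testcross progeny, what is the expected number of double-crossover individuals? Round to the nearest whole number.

Map distances give recombination frequencies of 0.240 and 0.230 for the two intervals.
With no interference, expected double-crossover frequency = 0.240 × 0.230 = 0.05520.
Expected number = 0.05520 × 2261 = 124.81 ≈ 125.

125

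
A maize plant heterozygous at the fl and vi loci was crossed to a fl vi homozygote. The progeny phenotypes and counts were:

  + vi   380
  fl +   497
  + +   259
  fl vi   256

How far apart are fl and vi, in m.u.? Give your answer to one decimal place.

The two most frequent classes, + vi (380) and fl + (497), are the parental types, so the F1 was + vi / fl +.
The recombinant classes are + + and fl vi: 259 + 256 = 515.
Recombination frequency = 515/1392 = 0.3700 ≈ 37.0%, i.e. 37.0 m.u.

37.0 m.u.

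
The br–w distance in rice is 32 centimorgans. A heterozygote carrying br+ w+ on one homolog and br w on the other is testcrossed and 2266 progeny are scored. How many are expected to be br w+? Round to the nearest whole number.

A map distance of 32 centimorgans corresponds to a recombination frequency of 0.320.
The F1 is br+ w+ / br w, so br w+ is a recombinant gamete class with expected frequency r/2 = 0.320/2 = 0.1600.
Expected number = 0.1600 × 2266 = 362.56 ≈ 363.

363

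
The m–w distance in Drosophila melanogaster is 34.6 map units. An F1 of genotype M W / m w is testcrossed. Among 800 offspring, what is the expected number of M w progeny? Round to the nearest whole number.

138

A map distance of 34.6 map units corresponds to a recombination frequency of 0.346.
The F1 is M W / m w, so M w is a recombinant gamete class with expected frequency r/2 = 0.346/2 = 0.1730.
Expected number = 0.1730 × 800 = 138.40 ≈ 138.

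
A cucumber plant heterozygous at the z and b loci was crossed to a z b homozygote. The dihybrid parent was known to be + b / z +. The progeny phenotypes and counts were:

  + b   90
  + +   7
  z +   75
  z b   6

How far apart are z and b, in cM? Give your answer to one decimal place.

The recombinant classes are + + and z b: 7 + 6 = 13.
Recombination frequency = 13/178 = 0.0730 ≈ 7.3%, i.e. 7.3 cM.

7.3 cM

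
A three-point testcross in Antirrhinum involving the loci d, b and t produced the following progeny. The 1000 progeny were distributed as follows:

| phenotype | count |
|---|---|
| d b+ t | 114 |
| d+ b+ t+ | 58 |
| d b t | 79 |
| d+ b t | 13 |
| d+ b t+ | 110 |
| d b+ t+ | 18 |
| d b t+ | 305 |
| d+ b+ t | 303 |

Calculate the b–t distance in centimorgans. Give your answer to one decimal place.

The two most frequent reciprocal classes, d+ b+ t and d b t+, are the parental types, so the F1 was d+ b+ t / d b t+.
The two rarest classes, d+ b t and d b+ t+, are the double crossovers. Comparing them with the parentals, only the b allele has switched, so b is the middle locus and the order is d – b – t.
Crossovers in the b–t interval produce the single-crossover classes d+ b+ t+ and d b t (58 + 79 = 137) plus the double crossovers (31).
RF(b–t) = (137 + 31) / 1000 = 168/1000 = 0.1680 → 16.8 centimorgans.

16.8 centimorgans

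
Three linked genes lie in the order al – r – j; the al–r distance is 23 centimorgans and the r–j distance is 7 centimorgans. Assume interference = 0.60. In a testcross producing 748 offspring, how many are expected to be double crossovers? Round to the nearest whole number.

5

Map distances give recombination frequencies of 0.230 and 0.070 for the two intervals.
With interference 0.60 (so coincidence = 0.40), expected double-crossover frequency = 0.230 × 0.070 × 0.40 = 0.00644.
Expected number = 0.00644 × 748 = 4.82 ≈ 5.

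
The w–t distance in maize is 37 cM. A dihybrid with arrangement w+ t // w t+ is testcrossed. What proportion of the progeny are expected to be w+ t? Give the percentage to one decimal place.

A map distance of 37 cM corresponds to a recombination frequency of 0.370.
The F1 is w+ t / w t+, so w+ t is a parental gamete class with expected frequency (1 − r)/2 = 0.630/2 = 0.3150.
That is 0.3150 = 31.5% of the progeny.

31.5%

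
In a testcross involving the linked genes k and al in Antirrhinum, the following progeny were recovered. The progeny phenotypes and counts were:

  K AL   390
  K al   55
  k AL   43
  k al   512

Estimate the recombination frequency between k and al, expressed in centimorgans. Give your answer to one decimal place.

The two most frequent classes, K AL (390) and k al (512), are the parental types, so the F1 was K AL / k al.
The recombinant classes are K al and k AL: 55 + 43 = 98.
Recombination frequency = 98/1000 = 0.0980 ≈ 9.8%, i.e. 9.8 centimorgans.

9.8 centimorgans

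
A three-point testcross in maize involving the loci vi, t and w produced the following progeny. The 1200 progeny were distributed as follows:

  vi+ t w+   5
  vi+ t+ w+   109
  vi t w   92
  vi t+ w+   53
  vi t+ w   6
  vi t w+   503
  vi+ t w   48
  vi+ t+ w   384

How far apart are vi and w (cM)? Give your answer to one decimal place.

17.7 cM

The two most frequent reciprocal classes, vi+ t+ w and vi t w+, are the parental types, so the F1 was vi+ t+ w / vi t w+.
The two rarest classes, vi t+ w and vi+ t w+, are the double crossovers. Comparing them with the parentals, only the vi allele has switched, so vi is the middle locus and the order is t – vi – w.
Crossovers in the vi–w interval produce the single-crossover classes vi+ t+ w+ and vi t w (109 + 92 = 201) plus the double crossovers (11).
RF(vi–w) = (201 + 11) / 1200 = 212/1200 = 0.1767 → 17.7 cM.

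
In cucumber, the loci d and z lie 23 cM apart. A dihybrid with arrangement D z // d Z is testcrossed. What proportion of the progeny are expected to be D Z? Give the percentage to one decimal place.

A map distance of 23 cM corresponds to a recombination frequency of 0.230.
The F1 is D z / d Z, so D Z is a recombinant gamete class with expected frequency r/2 = 0.230/2 = 0.1150.
That is 0.1150 = 11.5% of the progeny.

11.5%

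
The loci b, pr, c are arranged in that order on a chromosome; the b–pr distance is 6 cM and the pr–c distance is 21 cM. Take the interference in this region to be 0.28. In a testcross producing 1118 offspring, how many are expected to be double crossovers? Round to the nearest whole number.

10

Map distances give recombination frequencies of 0.060 and 0.210 for the two intervals.
With interference 0.28 (so coincidence = 0.72), expected double-crossover frequency = 0.060 × 0.210 × 0.72 = 0.00907.
Expected number = 0.00907 × 1118 = 10.14 ≈ 10.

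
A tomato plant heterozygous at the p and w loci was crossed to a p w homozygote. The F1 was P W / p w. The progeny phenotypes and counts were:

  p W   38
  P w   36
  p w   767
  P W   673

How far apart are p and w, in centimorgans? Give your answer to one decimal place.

The recombinant classes are P w and p W: 36 + 38 = 74.
Recombination frequency = 74/1514 = 0.0489 ≈ 4.9%, i.e. 4.9 centimorgans.

4.9 centimorgans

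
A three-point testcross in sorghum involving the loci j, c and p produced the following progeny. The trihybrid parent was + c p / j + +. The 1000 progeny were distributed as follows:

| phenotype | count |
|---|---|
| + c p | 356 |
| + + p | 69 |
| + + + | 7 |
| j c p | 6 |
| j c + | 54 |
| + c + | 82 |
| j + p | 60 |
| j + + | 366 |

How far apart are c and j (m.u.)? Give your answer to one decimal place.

The two rarest classes, j c p and + + +, are the double crossovers. Comparing them with the parentals, only the j allele has switched, so j is the middle locus and the order is p – j – c.
Crossovers in the j–c interval produce the single-crossover classes + + p and j c + (69 + 54 = 123) plus the double crossovers (13).
RF(j–c) = (123 + 13) / 1000 = 136/1000 = 0.1360 → 13.6 m.u.

13.6 m.u.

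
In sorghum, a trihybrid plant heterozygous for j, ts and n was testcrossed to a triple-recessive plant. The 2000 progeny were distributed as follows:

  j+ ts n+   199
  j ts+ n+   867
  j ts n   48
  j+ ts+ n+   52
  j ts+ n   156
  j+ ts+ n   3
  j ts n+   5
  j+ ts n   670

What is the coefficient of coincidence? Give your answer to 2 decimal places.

0.41

The two most frequent reciprocal classes, j+ ts n and j ts+ n+, are the parental types, so the F1 was j+ ts n / j ts+ n+.
The two rarest classes, j+ ts+ n and j ts n+, are the double crossovers. Comparing them with the parentals, only the ts allele has switched, so ts is the middle locus and the order is n – ts – j.
n–ts: (355 + 8)/2000 = 0.1815; ts–j: (100 + 8)/2000 = 0.0540.
Expected DCO frequency = 0.1815 × 0.0540 ≈ 0.00980; observed = 8/2000 ≈ 0.00400.
Coefficient of coincidence = 0.00400/0.00980 ≈ 0.41.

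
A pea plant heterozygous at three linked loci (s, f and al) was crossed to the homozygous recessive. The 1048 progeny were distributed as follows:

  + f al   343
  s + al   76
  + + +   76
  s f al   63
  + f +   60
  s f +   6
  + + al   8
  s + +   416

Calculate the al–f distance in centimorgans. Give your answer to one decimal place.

The two most frequent reciprocal classes, s + + and + f al, are the parental types, so the F1 was s + + / + f al.
The two rarest classes, s f + and + + al, are the double crossovers. Comparing them with the parentals, only the f allele has switched, so f is the middle locus and the order is al – f – s.
Crossovers in the al–f interval produce the single-crossover classes s + al and + f + (76 + 60 = 136) plus the double crossovers (14).
RF(al–f) = (136 + 14) / 1048 = 150/1048 = 0.1431 → 14.3 centimorgans.

14.3 centimorgans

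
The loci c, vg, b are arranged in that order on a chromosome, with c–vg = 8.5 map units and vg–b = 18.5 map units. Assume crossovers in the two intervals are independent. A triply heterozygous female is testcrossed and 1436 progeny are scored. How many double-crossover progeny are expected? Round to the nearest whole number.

Map distances give recombination frequencies of 0.085 and 0.185 for the two intervals.
With no interference, expected double-crossover frequency = 0.085 × 0.185 = 0.01572.
Expected number = 0.01572 × 1436 = 22.58 ≈ 23.

23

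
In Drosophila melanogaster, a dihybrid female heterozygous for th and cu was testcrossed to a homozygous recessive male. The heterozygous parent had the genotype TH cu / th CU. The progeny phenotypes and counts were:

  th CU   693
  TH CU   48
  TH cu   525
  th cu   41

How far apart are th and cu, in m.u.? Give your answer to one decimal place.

The recombinant classes are TH CU and th cu: 48 + 41 = 89.
Recombination frequency = 89/1307 = 0.0681 ≈ 6.8%, i.e. 6.8 m.u.

6.8 m.u.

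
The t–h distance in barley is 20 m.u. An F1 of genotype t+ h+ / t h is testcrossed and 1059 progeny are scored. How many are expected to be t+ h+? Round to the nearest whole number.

424

A map distance of 20 m.u. corresponds to a recombination frequency of 0.200.
The F1 is t+ h+ / t h, so t+ h+ is a parental gamete class with expected frequency (1 − r)/2 = 0.800/2 = 0.4000.
Expected number = 0.4000 × 1059 = 423.60 ≈ 424.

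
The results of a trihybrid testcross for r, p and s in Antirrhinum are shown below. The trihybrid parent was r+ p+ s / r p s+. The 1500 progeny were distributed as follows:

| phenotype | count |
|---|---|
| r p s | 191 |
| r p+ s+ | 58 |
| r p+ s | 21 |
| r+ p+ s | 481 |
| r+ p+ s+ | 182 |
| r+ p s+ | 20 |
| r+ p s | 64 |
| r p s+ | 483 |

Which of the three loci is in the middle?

r

The two rarest classes, r p+ s and r+ p s+, are the double crossovers. Comparing them with the parentals, only the r allele has switched, so r is the middle locus and the order is s – r – p.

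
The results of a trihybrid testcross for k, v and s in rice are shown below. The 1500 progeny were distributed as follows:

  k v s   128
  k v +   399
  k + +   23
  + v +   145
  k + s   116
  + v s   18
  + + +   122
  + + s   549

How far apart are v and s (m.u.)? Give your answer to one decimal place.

19.4 m.u.

The two most frequent reciprocal classes, k v + and + + s, are the parental types, so the F1 was k v + / + + s.
The two rarest classes, k + + and + v s, are the double crossovers. Comparing them with the parentals, only the v allele has switched, so v is the middle locus and the order is k – v – s.
Crossovers in the v–s interval produce the single-crossover classes k v s and + + + (128 + 122 = 250) plus the double crossovers (41).
RF(v–s) = (250 + 41) / 1500 = 291/1500 = 0.1940 → 19.4 m.u.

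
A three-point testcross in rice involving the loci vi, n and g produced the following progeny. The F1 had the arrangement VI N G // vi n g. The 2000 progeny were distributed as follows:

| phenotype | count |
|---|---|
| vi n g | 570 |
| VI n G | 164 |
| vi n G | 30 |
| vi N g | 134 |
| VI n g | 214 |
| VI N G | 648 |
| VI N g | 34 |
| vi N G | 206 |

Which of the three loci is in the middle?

The two rarest classes, VI N g and vi n G, are the double crossovers. Comparing them with the parentals, only the g allele has switched, so g is the middle locus and the order is n – g – vi.

g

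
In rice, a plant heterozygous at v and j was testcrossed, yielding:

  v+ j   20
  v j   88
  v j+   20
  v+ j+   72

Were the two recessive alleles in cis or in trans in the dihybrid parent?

cis

The two most frequent classes are v+ j+ (72) and v j (88); these are the parental (non-recombinant) types.
So the F1 carried v+ j+ on one chromosome and v j on the other — the recessive alleles are on the same chromosome (cis / coupling).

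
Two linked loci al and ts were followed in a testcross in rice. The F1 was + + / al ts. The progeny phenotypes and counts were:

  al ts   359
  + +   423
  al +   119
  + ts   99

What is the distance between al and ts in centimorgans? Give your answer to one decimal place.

The recombinant classes are + ts and al +: 99 + 119 = 218.
Recombination frequency = 218/1000 = 0.2180 ≈ 21.8%, i.e. 21.8 centimorgans.

21.8 centimorgans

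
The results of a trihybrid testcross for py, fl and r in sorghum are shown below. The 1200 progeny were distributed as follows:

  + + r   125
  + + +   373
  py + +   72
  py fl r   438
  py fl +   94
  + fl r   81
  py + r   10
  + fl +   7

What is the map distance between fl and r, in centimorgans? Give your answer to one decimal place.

19.7 centimorgans

The two most frequent reciprocal classes, py fl r and + + +, are the parental types, so the F1 was py fl r / + + +.
The two rarest classes, py + r and + fl +, are the double crossovers. Comparing them with the parentals, only the fl allele has switched, so fl is the middle locus and the order is r – fl – py.
Crossovers in the r–fl interval produce the single-crossover classes py fl + and + + r (94 + 125 = 219) plus the double crossovers (17).
RF(r–fl) = (219 + 17) / 1200 = 236/1200 = 0.1967 → 19.7 centimorgans.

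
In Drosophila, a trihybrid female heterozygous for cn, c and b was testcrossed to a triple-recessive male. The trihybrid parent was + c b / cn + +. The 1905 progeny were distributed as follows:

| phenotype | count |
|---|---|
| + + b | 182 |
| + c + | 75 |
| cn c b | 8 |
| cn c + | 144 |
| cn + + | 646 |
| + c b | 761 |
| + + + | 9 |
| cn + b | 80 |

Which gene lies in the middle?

The two rarest classes, cn c b and + + +, are the double crossovers. Comparing them with the parentals, only the cn allele has switched, so cn is the middle locus and the order is c – cn – b.

cn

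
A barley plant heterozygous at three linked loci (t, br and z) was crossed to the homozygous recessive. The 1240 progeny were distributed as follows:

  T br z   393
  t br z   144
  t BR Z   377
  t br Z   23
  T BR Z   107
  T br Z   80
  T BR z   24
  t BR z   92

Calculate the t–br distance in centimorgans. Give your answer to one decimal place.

24.0 centimorgans

The two most frequent reciprocal classes, T br z and t BR Z, are the parental types, so the F1 was T br z / t BR Z.
The two rarest classes, T BR z and t br Z, are the double crossovers. Comparing them with the parentals, only the br allele has switched, so br is the middle locus and the order is z – br – t.
Crossovers in the br–t interval produce the single-crossover classes t br z and T BR Z (144 + 107 = 251) plus the double crossovers (47).
RF(br–t) = (251 + 47) / 1240 = 298/1240 = 0.2403 → 24.0 centimorgans.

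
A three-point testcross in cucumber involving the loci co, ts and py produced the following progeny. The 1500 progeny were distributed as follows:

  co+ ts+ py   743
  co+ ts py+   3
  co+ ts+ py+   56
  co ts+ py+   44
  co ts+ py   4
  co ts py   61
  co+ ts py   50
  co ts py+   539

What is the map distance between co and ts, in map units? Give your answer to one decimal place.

6.7 map units

The two most frequent reciprocal classes, co ts py+ and co+ ts+ py, are the parental types, so the F1 was co ts py+ / co+ ts+ py.
The two rarest classes, co+ ts py+ and co ts+ py, are the double crossovers. Comparing them with the parentals, only the co allele has switched, so co is the middle locus and the order is ts – co – py.
Crossovers in the ts–co interval produce the single-crossover classes co ts+ py+ and co+ ts py (44 + 50 = 94) plus the double crossovers (7).
RF(ts–co) = (94 + 7) / 1500 = 101/1500 = 0.0673 → 6.7 map units.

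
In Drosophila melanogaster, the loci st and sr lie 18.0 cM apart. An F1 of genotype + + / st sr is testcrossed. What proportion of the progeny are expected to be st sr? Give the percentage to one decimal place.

A map distance of 18.0 cM corresponds to a recombination frequency of 0.180.
The F1 is + + / st sr, so st sr is a parental gamete class with expected frequency (1 − r)/2 = 0.820/2 = 0.4100.
That is 0.4100 = 41.0% of the progeny.

41.0%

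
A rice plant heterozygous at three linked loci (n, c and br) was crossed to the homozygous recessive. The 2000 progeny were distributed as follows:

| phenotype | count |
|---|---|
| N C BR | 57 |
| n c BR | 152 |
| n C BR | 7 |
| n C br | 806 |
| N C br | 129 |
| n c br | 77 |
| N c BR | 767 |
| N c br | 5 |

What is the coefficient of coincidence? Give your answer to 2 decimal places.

0.56

The two most frequent reciprocal classes, n C br and N c BR, are the parental types, so the F1 was n C br / N c BR.
The two rarest classes, n C BR and N c br, are the double crossovers. Comparing them with the parentals, only the br allele has switched, so br is the middle locus and the order is n – br – c.
n–br: (281 + 12)/2000 = 0.1465; br–c: (134 + 12)/2000 = 0.0730.
Expected DCO frequency = 0.1465 × 0.0730 ≈ 0.01069; observed = 12/2000 ≈ 0.00600.
Coefficient of coincidence = 0.00600/0.01069 ≈ 0.56.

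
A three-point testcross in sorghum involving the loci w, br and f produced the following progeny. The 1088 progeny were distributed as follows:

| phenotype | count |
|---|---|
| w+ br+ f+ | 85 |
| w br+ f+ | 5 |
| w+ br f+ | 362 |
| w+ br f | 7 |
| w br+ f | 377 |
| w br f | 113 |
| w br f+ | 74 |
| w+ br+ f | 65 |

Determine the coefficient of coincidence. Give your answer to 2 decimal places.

The two most frequent reciprocal classes, w br+ f and w+ br f+, are the parental types, so the F1 was w br+ f / w+ br f+.
The two rarest classes, w br+ f+ and w+ br f, are the double crossovers. Comparing them with the parentals, only the f allele has switched, so f is the middle locus and the order is w – f – br.
w–f: (139 + 12)/1088 = 0.1388; f–br: (198 + 12)/1088 = 0.1930.
Expected DCO frequency = 0.1388 × 0.1930 ≈ 0.02679; observed = 12/1088 ≈ 0.01103.
Coefficient of coincidence = 0.01103/0.02679 ≈ 0.41.

0.41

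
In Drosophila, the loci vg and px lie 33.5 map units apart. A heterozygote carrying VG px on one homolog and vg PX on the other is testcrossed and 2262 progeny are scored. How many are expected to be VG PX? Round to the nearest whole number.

A map distance of 33.5 map units corresponds to a recombination frequency of 0.335.
The F1 is VG px / vg PX, so VG PX is a recombinant gamete class with expected frequency r/2 = 0.335/2 = 0.1675.
Expected number = 0.1675 × 2262 = 378.89 ≈ 379.

379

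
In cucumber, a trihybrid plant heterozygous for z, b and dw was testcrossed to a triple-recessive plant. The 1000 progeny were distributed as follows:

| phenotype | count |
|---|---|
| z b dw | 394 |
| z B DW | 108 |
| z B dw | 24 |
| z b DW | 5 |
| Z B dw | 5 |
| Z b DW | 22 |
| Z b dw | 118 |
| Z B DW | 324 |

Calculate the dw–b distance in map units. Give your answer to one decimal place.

5.6 map units

The two most frequent reciprocal classes, z b dw and Z B DW, are the parental types, so the F1 was z b dw / Z B DW.
The two rarest classes, z b DW and Z B dw, are the double crossovers. Comparing them with the parentals, only the dw allele has switched, so dw is the middle locus and the order is z – dw – b.
Crossovers in the dw–b interval produce the single-crossover classes z B dw and Z b DW (24 + 22 = 46) plus the double crossovers (10).
RF(dw–b) = (46 + 10) / 1000 = 56/1000 = 0.0560 → 5.6 map units.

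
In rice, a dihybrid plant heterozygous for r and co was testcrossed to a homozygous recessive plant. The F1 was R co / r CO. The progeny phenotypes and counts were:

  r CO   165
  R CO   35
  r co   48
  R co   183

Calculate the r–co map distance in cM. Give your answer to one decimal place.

The recombinant classes are R CO and r co: 35 + 48 = 83.
Recombination frequency = 83/431 = 0.1926 ≈ 19.3%, i.e. 19.3 cM.

19.3 cM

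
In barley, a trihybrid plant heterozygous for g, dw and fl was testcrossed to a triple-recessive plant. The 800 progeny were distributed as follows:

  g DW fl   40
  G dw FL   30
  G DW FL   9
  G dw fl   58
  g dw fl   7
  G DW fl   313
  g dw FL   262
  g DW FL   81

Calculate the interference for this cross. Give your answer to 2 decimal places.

0.04

The two most frequent reciprocal classes, g dw FL and G DW fl, are the parental types, so the F1 was g dw FL / G DW fl.
The two rarest classes, g dw fl and G DW FL, are the double crossovers. Comparing them with the parentals, only the fl allele has switched, so fl is the middle locus and the order is g – fl – dw.
g–fl: (70 + 16)/800 = 0.1075; fl–dw: (139 + 16)/800 = 0.1938.
Expected DCO frequency = 0.1075 × 0.1938 ≈ 0.02083; observed = 16/800 ≈ 0.02000.
Coefficient of coincidence = 0.02000/0.02083 ≈ 0.96; interference = 1 − 0.96 = 0.04.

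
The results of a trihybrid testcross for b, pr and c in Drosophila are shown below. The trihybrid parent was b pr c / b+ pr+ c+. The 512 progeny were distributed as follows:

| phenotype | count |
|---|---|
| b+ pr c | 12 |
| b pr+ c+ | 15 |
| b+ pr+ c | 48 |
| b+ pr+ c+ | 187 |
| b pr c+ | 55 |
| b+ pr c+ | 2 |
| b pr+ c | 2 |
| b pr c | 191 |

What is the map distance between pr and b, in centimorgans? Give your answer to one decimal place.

The two rarest classes, b pr+ c and b+ pr c+, are the double crossovers. Comparing them with the parentals, only the pr allele has switched, so pr is the middle locus and the order is c – pr – b.
Crossovers in the pr–b interval produce the single-crossover classes b+ pr c and b pr+ c+ (12 + 15 = 27) plus the double crossovers (4).
RF(pr–b) = (27 + 4) / 512 = 31/512 = 0.0605 → 6.1 centimorgans.

6.1 centimorgans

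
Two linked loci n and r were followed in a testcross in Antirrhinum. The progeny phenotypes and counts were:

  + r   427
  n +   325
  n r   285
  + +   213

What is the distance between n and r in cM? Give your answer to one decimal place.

The two most frequent classes, + r (427) and n + (325), are the parental types, so the F1 was + r / n +.
The recombinant classes are + + and n r: 213 + 285 = 498.
Recombination frequency = 498/1250 = 0.3984 ≈ 39.8%, i.e. 39.8 cM.

39.8 cM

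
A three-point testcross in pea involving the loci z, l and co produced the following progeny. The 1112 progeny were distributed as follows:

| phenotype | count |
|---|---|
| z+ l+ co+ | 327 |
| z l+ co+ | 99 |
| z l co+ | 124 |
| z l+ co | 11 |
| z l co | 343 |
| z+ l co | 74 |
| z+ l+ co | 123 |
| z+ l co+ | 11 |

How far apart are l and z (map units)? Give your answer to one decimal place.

The two most frequent reciprocal classes, z l co and z+ l+ co+, are the parental types, so the F1 was z l co / z+ l+ co+.
The two rarest classes, z l+ co and z+ l co+, are the double crossovers. Comparing them with the parentals, only the l allele has switched, so l is the middle locus and the order is z – l – co.
Crossovers in the z–l interval produce the single-crossover classes z+ l co and z l+ co+ (74 + 99 = 173) plus the double crossovers (22).
RF(z–l) = (173 + 22) / 1112 = 195/1112 = 0.1754 → 17.5 map units.

17.5 map units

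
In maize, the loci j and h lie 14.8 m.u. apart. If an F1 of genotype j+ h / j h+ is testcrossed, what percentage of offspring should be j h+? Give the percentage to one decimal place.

A map distance of 14.8 m.u. corresponds to a recombination frequency of 0.148.
The F1 is j+ h / j h+, so j h+ is a parental gamete class with expected frequency (1 − r)/2 = 0.852/2 = 0.4260.
That is 0.4260 = 42.6% of the progeny.

42.6%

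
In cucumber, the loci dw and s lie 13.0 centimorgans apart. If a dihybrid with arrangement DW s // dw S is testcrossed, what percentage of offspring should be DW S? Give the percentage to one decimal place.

A map distance of 13.0 centimorgans corresponds to a recombination frequency of 0.130.
The F1 is DW s / dw S, so DW S is a recombinant gamete class with expected frequency r/2 = 0.130/2 = 0.0650.
That is 0.0650 = 6.5% of the progeny.

6.5%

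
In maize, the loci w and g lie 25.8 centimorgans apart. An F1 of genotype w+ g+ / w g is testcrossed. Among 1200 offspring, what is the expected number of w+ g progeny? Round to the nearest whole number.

A map distance of 25.8 centimorgans corresponds to a recombination frequency of 0.258.
The F1 is w+ g+ / w g, so w+ g is a recombinant gamete class with expected frequency r/2 = 0.258/2 = 0.1290.
Expected number = 0.1290 × 1200 = 154.80 ≈ 155.

155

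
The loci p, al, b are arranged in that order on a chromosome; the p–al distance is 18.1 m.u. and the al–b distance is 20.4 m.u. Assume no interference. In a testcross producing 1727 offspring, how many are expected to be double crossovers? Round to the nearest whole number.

Map distances give recombination frequencies of 0.181 and 0.204 for the two intervals.
With no interference, expected double-crossover frequency = 0.181 × 0.204 = 0.03692.
Expected number = 0.03692 × 1727 = 63.77 ≈ 64.

64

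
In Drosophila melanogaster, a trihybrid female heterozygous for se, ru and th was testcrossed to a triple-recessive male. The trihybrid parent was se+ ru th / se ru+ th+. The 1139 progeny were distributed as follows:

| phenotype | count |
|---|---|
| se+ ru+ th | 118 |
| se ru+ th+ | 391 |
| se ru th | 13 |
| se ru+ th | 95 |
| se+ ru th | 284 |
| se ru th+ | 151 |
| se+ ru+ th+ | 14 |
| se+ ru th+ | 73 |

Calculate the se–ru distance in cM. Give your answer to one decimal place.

The two rarest classes, se ru th and se+ ru+ th+, are the double crossovers. Comparing them with the parentals, only the se allele has switched, so se is the middle locus and the order is th – se – ru.
Crossovers in the se–ru interval produce the single-crossover classes se+ ru+ th and se ru th+ (118 + 151 = 269) plus the double crossovers (27).
RF(se–ru) = (269 + 27) / 1139 = 296/1139 = 0.2599 → 26.0 cM.

26.0 cM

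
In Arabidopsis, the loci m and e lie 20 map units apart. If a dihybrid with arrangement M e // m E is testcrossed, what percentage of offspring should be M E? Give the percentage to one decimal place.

10.0%

A map distance of 20 map units corresponds to a recombination frequency of 0.200.
The F1 is M e / m E, so M E is a recombinant gamete class with expected frequency r/2 = 0.200/2 = 0.1000.
That is 0.1000 = 10.0% of the progeny.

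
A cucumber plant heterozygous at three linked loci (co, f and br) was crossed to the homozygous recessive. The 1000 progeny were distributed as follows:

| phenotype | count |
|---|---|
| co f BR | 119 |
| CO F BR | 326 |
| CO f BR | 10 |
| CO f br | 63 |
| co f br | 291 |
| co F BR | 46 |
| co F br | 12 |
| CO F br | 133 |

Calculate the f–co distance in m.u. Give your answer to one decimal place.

The two most frequent reciprocal classes, CO F BR and co f br, are the parental types, so the F1 was CO F BR / co f br.
The two rarest classes, CO f BR and co F br, are the double crossovers. Comparing them with the parentals, only the f allele has switched, so f is the middle locus and the order is co – f – br.
Crossovers in the co–f interval produce the single-crossover classes co F BR and CO f br (46 + 63 = 109) plus the double crossovers (22).
RF(co–f) = (109 + 22) / 1000 = 131/1000 = 0.1310 → 13.1 m.u.

13.1 m.u.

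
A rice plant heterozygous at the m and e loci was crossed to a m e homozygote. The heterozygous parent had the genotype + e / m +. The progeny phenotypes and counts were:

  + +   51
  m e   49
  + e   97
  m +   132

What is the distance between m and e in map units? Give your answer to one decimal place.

30.4 map units

The recombinant classes are + + and m e: 51 + 49 = 100.
Recombination frequency = 100/329 = 0.3040 ≈ 30.4%, i.e. 30.4 map units.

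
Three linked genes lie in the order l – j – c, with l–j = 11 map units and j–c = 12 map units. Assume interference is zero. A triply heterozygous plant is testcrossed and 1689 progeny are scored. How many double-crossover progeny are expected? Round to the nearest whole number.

Map distances give recombination frequencies of 0.110 and 0.120 for the two intervals.
With no interference, expected double-crossover frequency = 0.110 × 0.120 = 0.01320.
Expected number = 0.01320 × 1689 = 22.29 ≈ 22.

22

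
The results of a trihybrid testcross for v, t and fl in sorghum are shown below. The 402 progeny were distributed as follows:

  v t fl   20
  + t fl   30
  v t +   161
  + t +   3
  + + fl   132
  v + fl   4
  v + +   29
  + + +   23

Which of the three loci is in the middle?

The two most frequent reciprocal classes, + + fl and v t +, are the parental types, so the F1 was + + fl / v t +.
The two rarest classes, v + fl and + t +, are the double crossovers. Comparing them with the parentals, only the v allele has switched, so v is the middle locus and the order is t – v – fl.

v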